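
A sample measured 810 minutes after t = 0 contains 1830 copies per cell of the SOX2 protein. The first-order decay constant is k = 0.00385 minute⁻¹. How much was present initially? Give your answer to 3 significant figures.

t½ = ln 2 / k = 0.69315 / 0.00385 ≈ 180.04 minutes.
Number of half-lives elapsed: n = 810/180.04 ≈ 4.499.
A₀ = A × 2^n = 1830 × 2^4.499 = 1830 × 22.612 ≈ 41381 copies per cell.

41400 copies per cell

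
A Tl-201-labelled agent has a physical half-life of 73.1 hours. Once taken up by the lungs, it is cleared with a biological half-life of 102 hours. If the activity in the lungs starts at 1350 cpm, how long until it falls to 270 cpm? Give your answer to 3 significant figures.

1/t_eff = 1/t_phys + 1/t_biol = 1/73.1 + 1/102 = 0.023484 per hour.
t_eff = 73.1 × 102 / (73.1 + 102) ≈ 42.583 hours.
n = log₂(1350/270) ≈ 2.3219; t = 2.3219 × 42.583 ≈ 98.874 hours.

98.9 hours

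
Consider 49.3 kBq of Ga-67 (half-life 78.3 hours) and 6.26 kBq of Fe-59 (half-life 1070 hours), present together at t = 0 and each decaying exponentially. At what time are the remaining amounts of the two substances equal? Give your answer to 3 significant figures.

252 hours

Set 49.3·(1/2)^(t/78.3) = 6.26·(1/2)^(t/1070).
Taking log₂: log₂(49.3/6.26) = t·(1/78.3 − 1/1070).
log₂(7.8754) = 2.9774; 1/78.3 − 1/1070 = 0.011837.
t = 2.9774 / 0.011837 ≈ 251.53 hours.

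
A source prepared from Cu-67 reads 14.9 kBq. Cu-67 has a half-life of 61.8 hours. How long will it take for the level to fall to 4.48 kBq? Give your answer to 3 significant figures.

107 hours

Fraction remaining = 4.48/14.9 ≈ 0.30067.
n = log₂(14.9/4.48) = ln(3.3259)/ln 2 ≈ 1.7337 half-lives.
t = n × t½ = 1.7337 × 61.8 ≈ 107.15 hours.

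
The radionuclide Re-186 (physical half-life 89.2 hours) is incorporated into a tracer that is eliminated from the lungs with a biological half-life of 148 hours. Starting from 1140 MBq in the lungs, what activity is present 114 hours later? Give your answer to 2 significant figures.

280 MBq

1/t_eff = 1/t_phys + 1/t_biol = 1/89.2 + 1/148 = 0.017968 per hour.
t_eff = 89.2 × 148 / (89.2 + 148) ≈ 55.656 hours.
Remaining = 1140 × (1/2)^(114/55.656) = 1140 × (1/2)^2.0483 ≈ 275.62 MBq.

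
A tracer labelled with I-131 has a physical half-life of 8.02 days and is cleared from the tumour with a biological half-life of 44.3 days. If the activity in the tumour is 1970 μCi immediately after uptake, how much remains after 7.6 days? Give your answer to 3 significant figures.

907 μCi

1/t_eff = 1/t_phys + 1/t_biol = 1/8.02 + 1/44.3 = 0.14726 per day.
t_eff = 8.02 × 44.3 / (8.02 + 44.3) ≈ 6.7906 days.
Remaining = 1970 × (1/2)^(7.6/6.7906) = 1970 × (1/2)^1.1192 ≈ 906.89 μCi.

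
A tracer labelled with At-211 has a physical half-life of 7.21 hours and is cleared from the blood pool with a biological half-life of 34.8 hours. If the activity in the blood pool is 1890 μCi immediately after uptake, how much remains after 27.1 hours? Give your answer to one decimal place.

81.4 μCi

1/t_eff = 1/t_phys + 1/t_biol = 1/7.21 + 1/34.8 = 0.16743 per hour.
t_eff = 7.21 × 34.8 / (7.21 + 34.8) ≈ 5.9726 hours.
Remaining = 1890 × (1/2)^(27.1/5.9726) = 1890 × (1/2)^4.5374 ≈ 81.389 μCi.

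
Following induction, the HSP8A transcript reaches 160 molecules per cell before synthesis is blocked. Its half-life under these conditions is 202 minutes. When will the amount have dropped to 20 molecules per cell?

606 minutes

20/160 = 1/8, so 3 half-lives have elapsed.
t = 3 × 202 = 606 minutes.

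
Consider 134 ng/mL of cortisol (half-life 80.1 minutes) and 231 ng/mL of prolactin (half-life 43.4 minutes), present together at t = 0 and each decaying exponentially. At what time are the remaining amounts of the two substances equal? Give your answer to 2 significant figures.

74 minutes

Set 134·(1/2)^(t/80.1) = 231·(1/2)^(t/43.4).
Taking log₂: log₂(134/231) = t·(1/80.1 − 1/43.4).
log₂(0.58009) = -0.78566; 1/80.1 − 1/43.4 = -0.010557.
t = -0.78566 / -0.010557 ≈ 74.42 minutes.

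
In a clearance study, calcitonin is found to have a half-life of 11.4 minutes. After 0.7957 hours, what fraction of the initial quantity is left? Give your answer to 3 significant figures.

0.7957 hours = 47.742 minutes.
n = 47.742/11.4 ≈ 4.1879 half-lives.
Fraction remaining = (1/2)^4.1879 ≈ 0.054868.

0.0549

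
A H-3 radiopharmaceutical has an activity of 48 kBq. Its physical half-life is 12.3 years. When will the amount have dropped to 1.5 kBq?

61.5 years

1.5/48 = 1/32, so 5 half-lives have elapsed.
t = 5 × 12.3 = 61.5 years.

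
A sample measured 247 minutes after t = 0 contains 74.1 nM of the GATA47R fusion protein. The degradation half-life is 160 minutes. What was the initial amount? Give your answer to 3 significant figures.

216 nM

Number of half-lives elapsed: n = 247/160 ≈ 1.5437.
A₀ = A × 2^n = 74.1 × 2^1.5437 = 74.1 × 2.9155 ≈ 216.04 nM.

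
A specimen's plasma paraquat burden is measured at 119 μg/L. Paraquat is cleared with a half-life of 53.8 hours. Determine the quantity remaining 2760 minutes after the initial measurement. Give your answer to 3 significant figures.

65.8 μg/L

Convert the elapsed time: 2760 minutes = 46 hours.
Number of half-lives: n = 46/53.8 ≈ 0.85502.
Remaining = 119 × (1/2)^0.85502 = 119 × 0.55286 ≈ 65.79 μg/L.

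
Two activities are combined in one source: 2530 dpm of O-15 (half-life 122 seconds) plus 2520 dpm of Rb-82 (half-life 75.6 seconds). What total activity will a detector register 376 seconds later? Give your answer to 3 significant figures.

O-15: 2530 × (1/2)^(376/122) = 2530 × (1/2)^3.082 ≈ 298.78 dpm.
Rb-82: 2520 × (1/2)^(376/75.6) = 2520 × (1/2)^4.9735 ≈ 80.207 dpm.
Total = 298.78 + 80.207 ≈ 378.99 dpm.

379 dpm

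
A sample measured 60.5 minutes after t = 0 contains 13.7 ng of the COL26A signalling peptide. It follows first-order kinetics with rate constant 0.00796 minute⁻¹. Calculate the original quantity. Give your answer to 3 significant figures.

22.2 ng

t½ = ln 2 / k = 0.69315 / 0.00796 ≈ 87.079 minutes.
Number of half-lives elapsed: n = 60.5/87.079 ≈ 0.69477.
A₀ = A × 2^n = 13.7 × 2^0.69477 = 13.7 × 1.6186 ≈ 22.175 ng.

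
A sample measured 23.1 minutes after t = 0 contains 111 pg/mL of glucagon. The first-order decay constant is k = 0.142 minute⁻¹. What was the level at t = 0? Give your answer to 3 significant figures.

2950 pg/mL

t½ = ln 2 / k = 0.69315 / 0.142 ≈ 4.8813 minutes.
Number of half-lives elapsed: n = 23.1/4.8813 ≈ 4.7323.
A₀ = A × 2^n = 111 × 2^4.7323 = 111 × 26.581 ≈ 2950.5 pg/mL.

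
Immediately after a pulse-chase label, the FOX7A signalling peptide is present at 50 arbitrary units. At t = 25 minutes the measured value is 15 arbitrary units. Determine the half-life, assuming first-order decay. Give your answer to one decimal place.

A/A₀ = 15/50 ≈ 0.3.
n = log₂(3.3333) ≈ 1.737 half-lives elapsed in 25 minutes.
t½ = 25/1.737 ≈ 14.393 minutes.

14.4 minutes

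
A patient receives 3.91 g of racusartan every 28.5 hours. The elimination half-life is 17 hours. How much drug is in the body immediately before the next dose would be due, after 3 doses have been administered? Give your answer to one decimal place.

1.7 g

The 3 doses were given 85.5, 57, 28.5 hours ago.
Total = 3.91·(1/2)^(85.5/17) + 3.91·(1/2)^(57/17) + 3.91·(1/2)^(28.5/17)
      = 0.11972 + 0.38268 + 1.2232 ≈ 1.7256 g.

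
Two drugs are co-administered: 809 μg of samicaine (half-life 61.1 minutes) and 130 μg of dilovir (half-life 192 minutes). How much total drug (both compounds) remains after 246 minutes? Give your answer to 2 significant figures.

100 μg

samicaine: 809 × (1/2)^(246/61.1) = 809 × (1/2)^4.0262 ≈ 49.653 μg.
dilovir: 130 × (1/2)^(246/192) = 130 × (1/2)^1.2812 ≈ 53.487 μg.
Total = 49.653 + 53.487 ≈ 103.14 μg.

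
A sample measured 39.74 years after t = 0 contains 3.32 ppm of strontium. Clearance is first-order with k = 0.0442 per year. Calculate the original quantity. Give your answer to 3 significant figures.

t½ = ln 2 / k = 0.69315 / 0.0442 ≈ 15.682 years.
Number of half-lives elapsed: n = 39.74/15.682 ≈ 2.5341.
A₀ = A × 2^n = 3.32 × 2^2.5341 = 3.32 × 5.7922 ≈ 19.23 ppm.

19.2 ppm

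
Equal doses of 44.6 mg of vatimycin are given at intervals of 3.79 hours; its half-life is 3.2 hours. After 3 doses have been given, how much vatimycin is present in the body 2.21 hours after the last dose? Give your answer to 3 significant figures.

45.1 mg

The 3 doses were given 9.79, 6, 2.21 hours ago.
Total = 44.6·(1/2)^(9.79/3.2) + 44.6·(1/2)^(6/3.2) + 44.6·(1/2)^(2.21/3.2)
      = 5.3502 + 12.159 + 27.634 ≈ 45.143 mg.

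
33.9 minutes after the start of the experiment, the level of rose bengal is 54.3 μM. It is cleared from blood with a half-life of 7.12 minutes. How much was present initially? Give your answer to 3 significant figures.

1470 μM

Number of half-lives elapsed: n = 33.9/7.12 ≈ 4.7612.
A₀ = A × 2^n = 54.3 × 2^4.7612 = 54.3 × 27.119 ≈ 1472.6 μM.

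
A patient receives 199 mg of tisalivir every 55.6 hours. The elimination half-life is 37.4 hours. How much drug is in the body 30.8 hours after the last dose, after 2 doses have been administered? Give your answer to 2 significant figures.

The 2 doses were given 86.4, 30.8 hours ago.
Total = 199·(1/2)^(86.4/37.4) + 199·(1/2)^(30.8/37.4)
      = 40.126 + 112.45 ≈ 152.57 mg.

150 mg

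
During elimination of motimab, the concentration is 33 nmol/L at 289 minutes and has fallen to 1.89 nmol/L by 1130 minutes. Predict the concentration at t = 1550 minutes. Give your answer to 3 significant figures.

0.453 nmol/L

Over Δt = 1130 − 289 = 841 minutes, the level fell by a factor of 33/1.89 ≈ 17.46.
n = log₂(17.46) ≈ 4.126 half-lives, so t½ = 841/4.126 ≈ 203.83 minutes.
From t = 1130 to t = 1550: 1.89 × (1/2)^((1550−1130)/203.83) ≈ 0.45308 nmol/L.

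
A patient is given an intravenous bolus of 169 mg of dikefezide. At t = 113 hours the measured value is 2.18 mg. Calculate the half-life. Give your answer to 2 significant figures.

A/A₀ = 2.18/169 ≈ 0.012899.
n = log₂(77.523) ≈ 6.2766 half-lives elapsed in 113 hours.
t½ = 113/6.2766 ≈ 18.004 hours.

18 hours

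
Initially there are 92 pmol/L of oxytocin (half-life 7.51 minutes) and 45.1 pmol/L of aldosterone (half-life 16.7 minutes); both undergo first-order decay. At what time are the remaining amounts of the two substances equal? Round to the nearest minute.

Set 92·(1/2)^(t/7.51) = 45.1·(1/2)^(t/16.7).
Taking log₂: log₂(92/45.1) = t·(1/7.51 − 1/16.7).
log₂(2.0399) = 1.0285; 1/7.51 − 1/16.7 = 0.073276.
t = 1.0285 / 0.073276 ≈ 14.036 minutes.

14 minutes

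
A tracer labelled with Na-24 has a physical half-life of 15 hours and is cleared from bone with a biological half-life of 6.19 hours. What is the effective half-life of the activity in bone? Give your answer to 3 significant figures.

1/t_eff = 1/t_phys + 1/t_biol = 1/15 + 1/6.19 = 0.22822 per hour.
t_eff = 15 × 6.19 / (15 + 6.19) ≈ 4.3818 hours.

4.38 hours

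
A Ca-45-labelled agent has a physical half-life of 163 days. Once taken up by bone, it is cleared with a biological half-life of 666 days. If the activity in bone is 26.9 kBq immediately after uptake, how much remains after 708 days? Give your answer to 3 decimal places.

0.634 kBq

1/t_eff = 1/t_phys + 1/t_biol = 1/163 + 1/666 = 0.0076365 per day.
t_eff = 163 × 666 / (163 + 666) ≈ 130.95 days.
Remaining = 26.9 × (1/2)^(708/130.95) = 26.9 × (1/2)^5.4066 ≈ 0.63416 kBq.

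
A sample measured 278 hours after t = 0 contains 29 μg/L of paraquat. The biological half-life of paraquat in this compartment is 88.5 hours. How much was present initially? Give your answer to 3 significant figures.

Number of half-lives elapsed: n = 278/88.5 ≈ 3.1412.
A₀ = A × 2^n = 29 × 2^3.1412 = 29 × 8.8228 ≈ 255.86 μg/L.

256 μg/L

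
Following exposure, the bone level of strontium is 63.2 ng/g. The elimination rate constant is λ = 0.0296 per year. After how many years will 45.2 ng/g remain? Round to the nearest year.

11 years

t½ = ln 2 / λ = 0.69315 / 0.0296 ≈ 23.417 years.
Fraction remaining = 45.2/63.2 ≈ 0.71519.
n = log₂(63.2/45.2) = ln(1.3982)/ln 2 ≈ 0.4836 half-lives.
t = n × t½ = 0.4836 × 23.417 ≈ 11.325 years.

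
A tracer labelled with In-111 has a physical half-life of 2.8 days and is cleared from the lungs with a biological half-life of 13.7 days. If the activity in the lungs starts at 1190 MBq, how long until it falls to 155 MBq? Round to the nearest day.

7 days

1/t_eff = 1/t_phys + 1/t_biol = 1/2.8 + 1/13.7 = 0.43014 per day.
t_eff = 2.8 × 13.7 / (2.8 + 13.7) ≈ 2.3248 days.
n = log₂(1190/155) ≈ 2.9406; t = 2.9406 × 2.3248 ≈ 6.8365 days.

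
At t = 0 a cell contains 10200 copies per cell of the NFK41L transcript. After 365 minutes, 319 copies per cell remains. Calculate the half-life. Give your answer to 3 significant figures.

73.0 minutes

A/A₀ = 319/10200 ≈ 0.031275.
n = log₂(31.975) ≈ 4.9989 half-lives elapsed in 365 minutes.
t½ = 365/4.9989 ≈ 73.017 minutes.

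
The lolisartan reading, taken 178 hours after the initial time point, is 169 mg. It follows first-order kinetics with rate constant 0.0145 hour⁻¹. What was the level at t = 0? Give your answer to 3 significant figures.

2230 mg

t½ = ln 2 / λ = 0.69315 / 0.0145 ≈ 47.803 hours.
Number of half-lives elapsed: n = 178/47.803 ≈ 3.7236.
A₀ = A × 2^n = 169 × 2^3.7236 = 169 × 13.21 ≈ 2232.5 mg.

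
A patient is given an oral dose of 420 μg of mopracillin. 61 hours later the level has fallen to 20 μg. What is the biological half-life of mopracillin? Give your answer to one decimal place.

A/A₀ = 20/420 ≈ 0.047619.
n = log₂(21) ≈ 4.3923 half-lives elapsed in 61 hours.
t½ = 61/4.3923 ≈ 13.888 hours.

13.9 hours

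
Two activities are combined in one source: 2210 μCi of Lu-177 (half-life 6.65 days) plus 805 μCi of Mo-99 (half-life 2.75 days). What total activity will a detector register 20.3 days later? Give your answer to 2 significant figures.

Lu-177: 2210 × (1/2)^(20.3/6.65) = 2210 × (1/2)^3.0526 ≈ 266.35 μCi.
Mo-99: 805 × (1/2)^(20.3/2.75) = 805 × (1/2)^7.3818 ≈ 4.8267 μCi.
Total = 266.35 + 4.8267 ≈ 271.18 μCi.

270 μCi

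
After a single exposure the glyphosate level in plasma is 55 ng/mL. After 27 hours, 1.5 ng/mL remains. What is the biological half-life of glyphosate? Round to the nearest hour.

5 hours

A/A₀ = 1.5/55 ≈ 0.027273.
n = log₂(36.667) ≈ 5.1964 half-lives elapsed in 27 hours.
t½ = 27/5.1964 ≈ 5.1959 hours.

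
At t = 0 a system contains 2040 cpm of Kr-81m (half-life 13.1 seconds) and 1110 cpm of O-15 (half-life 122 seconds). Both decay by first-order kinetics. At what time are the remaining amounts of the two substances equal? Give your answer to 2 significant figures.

13 seconds

Set 2040·(1/2)^(t/13.1) = 1110·(1/2)^(t/122).
Taking log₂: log₂(2040/1110) = t·(1/13.1 − 1/122).
log₂(1.8378) = 0.87801; 1/13.1 − 1/122 = 0.068139.
t = 0.87801 / 0.068139 ≈ 12.886 seconds.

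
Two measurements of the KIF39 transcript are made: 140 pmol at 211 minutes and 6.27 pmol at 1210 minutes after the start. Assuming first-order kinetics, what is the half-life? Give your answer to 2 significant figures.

220 minutes

Over Δt = 1210 − 211 = 999 minutes, the level fell by a factor of 140/6.27 ≈ 22.329.
n = log₂(22.329) ≈ 4.4808 half-lives, so t½ = 999/4.4808 ≈ 222.95 minutes.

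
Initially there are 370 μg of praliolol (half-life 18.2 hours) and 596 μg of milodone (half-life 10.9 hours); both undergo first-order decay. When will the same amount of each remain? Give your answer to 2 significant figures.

Set 370·(1/2)^(t/18.2) = 596·(1/2)^(t/10.9).
Taking log₂: log₂(370/596) = t·(1/18.2 − 1/10.9).
log₂(0.62081) = -0.68779; 1/18.2 − 1/10.9 = -0.036798.
t = -0.68779 / -0.036798 ≈ 18.691 hours.

19 hours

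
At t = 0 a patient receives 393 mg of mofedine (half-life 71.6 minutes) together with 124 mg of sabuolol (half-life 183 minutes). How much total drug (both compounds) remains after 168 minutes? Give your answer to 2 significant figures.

mofedine: 393 × (1/2)^(168/71.6) = 393 × (1/2)^2.3464 ≈ 77.28 mg.
sabuolol: 124 × (1/2)^(168/183) = 124 × (1/2)^0.91803 ≈ 65.625 mg.
Total = 77.28 + 65.625 ≈ 142.9 mg.

140 mg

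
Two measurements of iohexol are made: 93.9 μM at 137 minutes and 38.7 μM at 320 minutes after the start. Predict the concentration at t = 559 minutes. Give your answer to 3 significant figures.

Over Δt = 320 − 137 = 183 minutes, the level fell by a factor of 93.9/38.7 ≈ 2.4264.
n = log₂(2.4264) ≈ 1.2788 half-lives, so t½ = 183/1.2788 ≈ 143.1 minutes.
From t = 320 to t = 559: 38.7 × (1/2)^((559−320)/143.1) ≈ 12.161 μM.

12.2 μM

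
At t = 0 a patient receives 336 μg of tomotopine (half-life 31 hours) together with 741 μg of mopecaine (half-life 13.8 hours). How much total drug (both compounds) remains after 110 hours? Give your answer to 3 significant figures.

31.7 μg

tomotopine: 336 × (1/2)^(110/31) = 336 × (1/2)^3.5484 ≈ 28.719 μg.
mopecaine: 741 × (1/2)^(110/13.8) = 741 × (1/2)^7.971 ≈ 2.9533 μg.
Total = 28.719 + 2.9533 ≈ 31.672 μg.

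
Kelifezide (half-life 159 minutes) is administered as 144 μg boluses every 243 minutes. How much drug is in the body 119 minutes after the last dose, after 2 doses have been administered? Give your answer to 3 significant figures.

115 μg

The 2 doses were given 362, 119 minutes ago.
Total = 144·(1/2)^(362/159) + 144·(1/2)^(119/159)
      = 29.717 + 85.716 ≈ 115.43 μg.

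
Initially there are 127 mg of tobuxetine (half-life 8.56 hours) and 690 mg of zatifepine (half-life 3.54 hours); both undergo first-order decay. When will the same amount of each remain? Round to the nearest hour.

15 hours

Set 127·(1/2)^(t/8.56) = 690·(1/2)^(t/3.54).
Taking log₂: log₂(127/690) = t·(1/8.56 − 1/3.54).
log₂(0.18406) = -2.4418; 1/8.56 − 1/3.54 = -0.16566.
t = -2.4418 / -0.16566 ≈ 14.739 hours.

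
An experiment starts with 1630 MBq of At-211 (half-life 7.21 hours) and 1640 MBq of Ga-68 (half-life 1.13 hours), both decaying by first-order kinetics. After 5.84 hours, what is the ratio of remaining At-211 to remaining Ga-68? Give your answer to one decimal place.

At-211: 1630 × (1/2)^(5.84/7.21) = 1630 × (1/2)^0.80999 ≈ 929.73 MBq.
Ga-68: 1640 × (1/2)^(5.84/1.13) = 1640 × (1/2)^5.1681 ≈ 45.612 MBq.
Ratio ≈ 929.73 / 45.612 ≈ 20.384.

20.4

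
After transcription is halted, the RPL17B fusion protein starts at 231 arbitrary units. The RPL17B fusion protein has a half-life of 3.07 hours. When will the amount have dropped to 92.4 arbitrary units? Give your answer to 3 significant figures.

Fraction remaining = 92.4/231 ≈ 0.4.
n = log₂(231/92.4) = ln(2.5)/ln 2 ≈ 1.3219 half-lives.
t = n × t½ = 1.3219 × 3.07 ≈ 4.0583 hours.

4.06 hours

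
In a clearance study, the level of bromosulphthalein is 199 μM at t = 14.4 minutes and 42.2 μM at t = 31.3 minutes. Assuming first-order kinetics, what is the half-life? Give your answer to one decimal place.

7.6 minutes

Over Δt = 31.3 − 14.4 = 16.9 minutes, the level fell by a factor of 199/42.2 ≈ 4.7156.
n = log₂(4.7156) ≈ 2.2375 half-lives, so t½ = 16.9/2.2375 ≈ 7.5532 minutes.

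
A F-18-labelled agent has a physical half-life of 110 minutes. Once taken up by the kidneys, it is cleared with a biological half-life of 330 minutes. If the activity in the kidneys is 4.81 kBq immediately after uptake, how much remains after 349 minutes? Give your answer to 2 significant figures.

1/t_eff = 1/t_phys + 1/t_biol = 1/110 + 1/330 = 0.012121 per minute.
t_eff = 110 × 330 / (110 + 330) ≈ 82.5 minutes.
Remaining = 4.81 × (1/2)^(349/82.5) = 4.81 × (1/2)^4.2303 ≈ 0.25627 kBq.

0.26 kBq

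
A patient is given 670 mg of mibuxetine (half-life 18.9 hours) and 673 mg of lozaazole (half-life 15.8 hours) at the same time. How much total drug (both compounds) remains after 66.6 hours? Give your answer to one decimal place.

94.5 mg

mibuxetine: 670 × (1/2)^(66.6/18.9) = 670 × (1/2)^3.5238 ≈ 58.251 mg.
lozaazole: 673 × (1/2)^(66.6/15.8) = 673 × (1/2)^4.2152 ≈ 36.234 mg.
Total = 58.251 + 36.234 ≈ 94.485 mg.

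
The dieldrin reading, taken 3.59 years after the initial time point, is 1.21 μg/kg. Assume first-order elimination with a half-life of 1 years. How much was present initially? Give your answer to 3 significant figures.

Number of half-lives elapsed: n = 3.59/1 ≈ 3.59.
A₀ = A × 2^n = 1.21 × 2^3.59 = 1.21 × 12.042 ≈ 14.571 μg/kg.

14.6 μg/kg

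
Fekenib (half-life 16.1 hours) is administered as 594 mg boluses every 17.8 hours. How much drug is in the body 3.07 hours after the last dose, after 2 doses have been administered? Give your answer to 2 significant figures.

760 mg

The 2 doses were given 20.87, 3.07 hours ago.
Total = 594·(1/2)^(20.87/16.1) + 594·(1/2)^(3.07/16.1)
      = 241.86 + 520.46 ≈ 762.32 mg.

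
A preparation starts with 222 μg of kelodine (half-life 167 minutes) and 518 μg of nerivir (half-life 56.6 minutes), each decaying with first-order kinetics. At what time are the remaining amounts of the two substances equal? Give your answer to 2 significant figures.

100 minutes

Set 222·(1/2)^(t/167) = 518·(1/2)^(t/56.6).
Taking log₂: log₂(222/518) = t·(1/167 − 1/56.6).
log₂(0.42857) = -1.2224; 1/167 − 1/56.6 = -0.01168.
t = -1.2224 / -0.01168 ≈ 104.66 minutes.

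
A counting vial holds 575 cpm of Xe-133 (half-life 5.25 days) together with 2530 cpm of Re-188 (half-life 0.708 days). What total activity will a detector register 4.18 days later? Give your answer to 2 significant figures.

370 cpm

Xe-133: 575 × (1/2)^(4.18/5.25) = 575 × (1/2)^0.79619 ≈ 331.12 cpm.
Re-188: 2530 × (1/2)^(4.18/0.708) = 2530 × (1/2)^5.904 ≈ 42.253 cpm.
Total = 331.12 + 42.253 ≈ 373.38 cpm.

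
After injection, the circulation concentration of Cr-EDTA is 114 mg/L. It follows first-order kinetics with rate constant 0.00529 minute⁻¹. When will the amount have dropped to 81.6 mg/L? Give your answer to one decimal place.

t½ = ln 2 / λ = 0.69315 / 0.00529 ≈ 131.03 minutes.
Fraction remaining = 81.6/114 ≈ 0.71579.
n = log₂(114/81.6) = ln(1.3971)/ln 2 ≈ 0.48239 half-lives.
t = n × t½ = 0.48239 × 131.03 ≈ 63.208 minutes.

63.2 minutes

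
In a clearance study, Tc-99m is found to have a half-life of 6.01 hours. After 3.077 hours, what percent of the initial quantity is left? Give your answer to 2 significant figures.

n = 3.077/6.01 ≈ 0.51198 half-lives.
Fraction remaining = (1/2)^0.51198 ≈ 0.70126, i.e. 70.126%.

70%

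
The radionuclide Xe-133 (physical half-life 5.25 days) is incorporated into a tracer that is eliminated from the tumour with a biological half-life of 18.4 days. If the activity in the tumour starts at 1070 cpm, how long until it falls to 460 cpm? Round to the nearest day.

1/t_eff = 1/t_phys + 1/t_biol = 1/5.25 + 1/18.4 = 0.24482 per day.
t_eff = 5.25 × 18.4 / (5.25 + 18.4) ≈ 4.0846 days.
n = log₂(1070/460) ≈ 1.2179; t = 1.2179 × 4.0846 ≈ 4.9746 days.

5 days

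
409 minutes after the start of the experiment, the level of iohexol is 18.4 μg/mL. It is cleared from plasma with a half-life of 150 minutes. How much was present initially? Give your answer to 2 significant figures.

Number of half-lives elapsed: n = 409/150 ≈ 2.7267.
A₀ = A × 2^n = 18.4 × 2^2.7267 = 18.4 × 6.6192 ≈ 121.79 μg/mL.

120 μg/mL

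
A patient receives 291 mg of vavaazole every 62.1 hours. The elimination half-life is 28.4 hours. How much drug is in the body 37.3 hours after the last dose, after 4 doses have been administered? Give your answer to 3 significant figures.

150 mg

The 4 doses were given 223.6, 161.5, 99.4, 37.3 hours ago.
Total = 291·(1/2)^(223.6/28.4) + 291·(1/2)^(161.5/28.4) + 291·(1/2)^(99.4/28.4) + 291·(1/2)^(37.3/28.4)
      = 1.2411 + 5.65 + 25.721 + 117.09 ≈ 149.7 mg.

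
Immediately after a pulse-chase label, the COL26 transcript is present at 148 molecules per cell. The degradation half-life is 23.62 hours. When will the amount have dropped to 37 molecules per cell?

37/148 = 1/4, so 2 half-lives have elapsed.
t = 2 × 23.62 = 47.24 hours.

47.24 hours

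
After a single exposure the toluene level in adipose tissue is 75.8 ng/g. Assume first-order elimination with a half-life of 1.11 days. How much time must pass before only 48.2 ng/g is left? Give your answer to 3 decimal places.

0.725 days

Fraction remaining = 48.2/75.8 ≈ 0.63588.
n = log₂(75.8/48.2) = ln(1.5726)/ln 2 ≈ 0.65316 half-lives.
t = n × t½ = 0.65316 × 1.11 ≈ 0.72501 days.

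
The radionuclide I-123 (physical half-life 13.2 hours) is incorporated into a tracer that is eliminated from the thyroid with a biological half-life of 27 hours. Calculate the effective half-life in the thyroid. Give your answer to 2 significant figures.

1/t_eff = 1/t_phys + 1/t_biol = 1/13.2 + 1/27 = 0.11279 per hour.
t_eff = 13.2 × 27 / (13.2 + 27) ≈ 8.8657 hours.

8.9 hours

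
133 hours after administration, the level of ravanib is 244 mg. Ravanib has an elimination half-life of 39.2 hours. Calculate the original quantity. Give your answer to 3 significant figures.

Number of half-lives elapsed: n = 133/39.2 ≈ 3.3929.
A₀ = A × 2^n = 244 × 2^3.3929 = 244 × 10.504 ≈ 2563 mg.

2560 mg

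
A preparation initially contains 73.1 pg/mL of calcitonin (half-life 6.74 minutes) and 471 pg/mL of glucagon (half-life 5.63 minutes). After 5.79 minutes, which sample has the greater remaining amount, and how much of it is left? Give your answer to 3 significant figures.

glucagon, 231 pg/mL

calcitonin: 73.1 × (1/2)^0.85905 ≈ 40.301 pg/mL.
glucagon: 471 × (1/2)^1.0284 ≈ 230.91 pg/mL.
Glucagon has more remaining, at ≈ 230.91 pg/mL.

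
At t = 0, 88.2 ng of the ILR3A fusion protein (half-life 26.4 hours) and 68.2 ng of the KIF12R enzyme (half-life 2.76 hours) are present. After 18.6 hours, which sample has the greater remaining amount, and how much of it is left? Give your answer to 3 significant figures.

ILR3A fusion protein: 88.2 × (1/2)^0.70455 ≈ 54.123 ng.
KIF12R enzyme: 68.2 × (1/2)^6.7391 ≈ 0.63842 ng.
ILR3A fusion protein has more remaining, at ≈ 54.123 ng.

ILR3A fusion protein, 54.1 ng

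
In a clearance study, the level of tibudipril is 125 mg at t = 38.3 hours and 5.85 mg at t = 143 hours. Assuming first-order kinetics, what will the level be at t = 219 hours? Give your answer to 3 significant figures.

0.634 mg

Over Δt = 143 − 38.3 = 104.7 hours, the level fell by a factor of 125/5.85 ≈ 21.368.
n = log₂(21.368) ≈ 4.4173 half-lives, so t½ = 104.7/4.4173 ≈ 23.702 hours.
From t = 143 to t = 219: 5.85 × (1/2)^((219−143)/23.702) ≈ 0.63374 mg.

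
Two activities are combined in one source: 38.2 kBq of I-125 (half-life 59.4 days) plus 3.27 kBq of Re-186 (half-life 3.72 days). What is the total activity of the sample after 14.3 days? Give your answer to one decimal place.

I-125: 38.2 × (1/2)^(14.3/59.4) = 38.2 × (1/2)^0.24074 ≈ 32.329 kBq.
Re-186: 3.27 × (1/2)^(14.3/3.72) = 3.27 × (1/2)^3.8441 ≈ 0.2277 kBq.
Total = 32.329 + 0.2277 ≈ 32.557 kBq.

32.6 kBq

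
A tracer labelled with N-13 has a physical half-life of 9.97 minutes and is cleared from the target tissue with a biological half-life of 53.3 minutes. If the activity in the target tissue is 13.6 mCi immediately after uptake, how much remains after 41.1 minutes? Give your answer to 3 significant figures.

0.458 mCi

1/t_eff = 1/t_phys + 1/t_biol = 1/9.97 + 1/53.3 = 0.11906 per minute.
t_eff = 9.97 × 53.3 / (9.97 + 53.3) ≈ 8.3989 minutes.
Remaining = 13.6 × (1/2)^(41.1/8.3989) = 13.6 × (1/2)^4.8935 ≈ 0.45757 mCi.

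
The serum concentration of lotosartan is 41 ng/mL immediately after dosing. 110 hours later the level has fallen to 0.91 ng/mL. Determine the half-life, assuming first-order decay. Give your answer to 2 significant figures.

20 hours

A/A₀ = 0.91/41 ≈ 0.022195.
n = log₂(45.055) ≈ 5.4936 half-lives elapsed in 110 hours.
t½ = 110/5.4936 ≈ 20.023 hours.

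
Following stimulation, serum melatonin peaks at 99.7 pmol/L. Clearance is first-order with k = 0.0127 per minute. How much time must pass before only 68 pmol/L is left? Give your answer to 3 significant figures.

30.1 minutes

t½ = ln 2 / k = 0.69315 / 0.0127 ≈ 54.579 minutes.
Fraction remaining = 68/99.7 ≈ 0.68205.
n = log₂(99.7/68) = ln(1.4662)/ln 2 ≈ 0.55206 half-lives.
t = n × t½ = 0.55206 × 54.579 ≈ 30.131 minutes.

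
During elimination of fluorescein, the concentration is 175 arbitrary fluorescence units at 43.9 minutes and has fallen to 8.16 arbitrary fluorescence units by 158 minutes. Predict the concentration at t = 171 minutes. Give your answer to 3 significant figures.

5.75 arbitrary fluorescence units

Over Δt = 158 − 43.9 = 114.1 minutes, the level fell by a factor of 175/8.16 ≈ 21.446.
n = log₂(21.446) ≈ 4.4226 half-lives, so t½ = 114.1/4.4226 ≈ 25.799 minutes.
From t = 158 to t = 171: 8.16 × (1/2)^((171−158)/25.799) ≈ 5.7544 arbitrary fluorescence units.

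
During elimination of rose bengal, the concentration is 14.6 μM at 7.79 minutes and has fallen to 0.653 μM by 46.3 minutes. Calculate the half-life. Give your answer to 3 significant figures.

8.59 minutes

Over Δt = 46.3 − 7.79 = 38.51 minutes, the level fell by a factor of 14.6/0.653 ≈ 22.358.
n = log₂(22.358) ≈ 4.4827 half-lives, so t½ = 38.51/4.4827 ≈ 8.5907 minutes.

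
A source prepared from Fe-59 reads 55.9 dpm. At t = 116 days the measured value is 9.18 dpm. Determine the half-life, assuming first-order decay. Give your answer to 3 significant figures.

A/A₀ = 9.18/55.9 ≈ 0.16422.
n = log₂(6.0893) ≈ 2.6063 half-lives elapsed in 116 days.
t½ = 116/2.6063 ≈ 44.508 days.

44.5 days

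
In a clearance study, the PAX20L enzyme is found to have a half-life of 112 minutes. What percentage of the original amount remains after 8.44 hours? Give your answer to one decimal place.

4.4%

8.44 hours = 506.4 minutes.
n = 506.4/112 ≈ 4.5214 half-lives.
Fraction remaining = (1/2)^4.5214 ≈ 0.043543, i.e. 4.3543%.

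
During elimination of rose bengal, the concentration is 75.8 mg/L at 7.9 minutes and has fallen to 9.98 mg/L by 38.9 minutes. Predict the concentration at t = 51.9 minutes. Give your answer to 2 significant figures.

Over Δt = 38.9 − 7.9 = 31 minutes, the level fell by a factor of 75.8/9.98 ≈ 7.5952.
n = log₂(7.5952) ≈ 2.9251 half-lives, so t½ = 31/2.9251 ≈ 10.598 minutes.
From t = 38.9 to t = 51.9: 9.98 × (1/2)^((51.9−38.9)/10.598) ≈ 4.2645 mg/L.

4.3 mg/L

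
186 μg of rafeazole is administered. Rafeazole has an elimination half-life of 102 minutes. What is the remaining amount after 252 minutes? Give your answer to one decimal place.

33.6 μg

Number of half-lives: n = 252/102 ≈ 2.4706.
Remaining = 186 × (1/2)^2.4706 = 186 × 0.18042 ≈ 33.558 μg.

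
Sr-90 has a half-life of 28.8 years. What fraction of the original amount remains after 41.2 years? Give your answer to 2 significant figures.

0.37

n = 41.2/28.8 ≈ 1.4306 half-lives.
Fraction remaining = (1/2)^1.4306 ≈ 0.37099.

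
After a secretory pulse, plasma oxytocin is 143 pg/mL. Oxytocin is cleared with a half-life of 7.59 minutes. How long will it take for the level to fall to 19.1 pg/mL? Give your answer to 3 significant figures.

Fraction remaining = 19.1/143 ≈ 0.13357.
n = log₂(143/19.1) = ln(7.4869)/ln 2 ≈ 2.9044 half-lives.
t = n × t½ = 2.9044 × 7.59 ≈ 22.044 minutes.

22.0 minutes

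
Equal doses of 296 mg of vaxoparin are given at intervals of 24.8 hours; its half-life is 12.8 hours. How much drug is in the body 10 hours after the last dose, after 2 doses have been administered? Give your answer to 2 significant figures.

220 mg

The 2 doses were given 34.8, 10 hours ago.
Total = 296·(1/2)^(34.8/12.8) + 296·(1/2)^(10/12.8)
      = 44.964 + 172.23 ≈ 217.2 mg.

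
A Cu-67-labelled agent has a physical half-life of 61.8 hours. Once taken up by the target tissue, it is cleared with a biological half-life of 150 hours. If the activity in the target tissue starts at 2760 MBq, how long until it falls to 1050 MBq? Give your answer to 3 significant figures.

61.0 hours

1/t_eff = 1/t_phys + 1/t_biol = 1/61.8 + 1/150 = 0.022848 per hour.
t_eff = 61.8 × 150 / (61.8 + 150) ≈ 43.768 hours.
n = log₂(2760/1050) ≈ 1.3943; t = 1.3943 × 43.768 ≈ 61.024 hours.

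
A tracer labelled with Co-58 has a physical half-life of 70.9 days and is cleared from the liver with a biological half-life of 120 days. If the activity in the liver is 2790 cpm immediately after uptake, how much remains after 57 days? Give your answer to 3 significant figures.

1150 cpm

1/t_eff = 1/t_phys + 1/t_biol = 1/70.9 + 1/120 = 0.022438 per day.
t_eff = 70.9 × 120 / (70.9 + 120) ≈ 44.568 days.
Remaining = 2790 × (1/2)^(57/44.568) = 2790 × (1/2)^1.2789 ≈ 1149.7 cpm.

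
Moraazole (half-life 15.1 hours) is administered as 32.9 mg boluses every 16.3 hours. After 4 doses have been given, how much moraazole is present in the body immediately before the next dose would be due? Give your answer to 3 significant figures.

The 4 doses were given 65.2, 48.9, 32.6, 16.3 hours ago.
Total = 32.9·(1/2)^(65.2/15.1) + 32.9·(1/2)^(48.9/15.1) + 32.9·(1/2)^(32.6/15.1) + 32.9·(1/2)^(16.3/15.1)
      = 1.6496 + 3.4861 + 7.367 + 15.568 ≈ 28.071 mg.

28.1 mg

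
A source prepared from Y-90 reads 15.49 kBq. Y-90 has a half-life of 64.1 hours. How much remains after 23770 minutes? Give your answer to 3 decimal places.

Convert the elapsed time: 23770 minutes = 396.167 hours.
Number of half-lives: n = 396.167/64.1 ≈ 6.1804.
Remaining = 15.49 × (1/2)^6.1804 = 15.49 × 0.013788 ≈ 0.21358 kBq.

0.214 kBq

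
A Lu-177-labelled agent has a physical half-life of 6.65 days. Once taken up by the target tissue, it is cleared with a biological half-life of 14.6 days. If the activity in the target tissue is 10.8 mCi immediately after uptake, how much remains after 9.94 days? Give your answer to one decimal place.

2.4 mCi

1/t_eff = 1/t_phys + 1/t_biol = 1/6.65 + 1/14.6 = 0.21887 per day.
t_eff = 6.65 × 14.6 / (6.65 + 14.6) ≈ 4.5689 days.
Remaining = 10.8 × (1/2)^(9.94/4.5689) = 10.8 × (1/2)^2.1756 ≈ 2.3906 mCi.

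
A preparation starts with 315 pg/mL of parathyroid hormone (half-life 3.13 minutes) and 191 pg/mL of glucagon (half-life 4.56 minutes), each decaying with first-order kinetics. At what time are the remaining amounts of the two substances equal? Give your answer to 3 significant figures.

7.20 minutes

Set 315·(1/2)^(t/3.13) = 191·(1/2)^(t/4.56).
Taking log₂: log₂(315/191) = t·(1/3.13 − 1/4.56).
log₂(1.6492) = 0.72178; 1/3.13 − 1/4.56 = 0.10019.
t = 0.72178 / 0.10019 ≈ 7.2041 minutes.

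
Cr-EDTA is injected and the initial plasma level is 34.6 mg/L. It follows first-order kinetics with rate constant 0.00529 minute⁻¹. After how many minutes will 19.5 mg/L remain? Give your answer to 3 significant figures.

t½ = ln 2 / k = 0.69315 / 0.00529 ≈ 131.03 minutes.
Fraction remaining = 19.5/34.6 ≈ 0.56358.
n = log₂(34.6/19.5) = ln(1.7744)/ln 2 ≈ 0.8273 half-lives.
t = n × t½ = 0.8273 × 131.03 ≈ 108.4 minutes.

108 minutes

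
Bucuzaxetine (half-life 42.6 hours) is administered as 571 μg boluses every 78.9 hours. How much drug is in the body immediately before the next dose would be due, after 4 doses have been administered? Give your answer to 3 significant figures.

217 μg

The 4 doses were given 315.6, 236.7, 157.8, 78.9 hours ago.
Total = 571·(1/2)^(315.6/42.6) + 571·(1/2)^(236.7/42.6) + 571·(1/2)^(157.8/42.6) + 571·(1/2)^(78.9/42.6)
      = 3.361 + 12.134 + 43.808 + 158.16 ≈ 217.46 μg.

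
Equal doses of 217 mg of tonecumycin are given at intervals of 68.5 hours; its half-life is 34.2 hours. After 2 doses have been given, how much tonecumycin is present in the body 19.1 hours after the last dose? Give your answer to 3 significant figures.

The 2 doses were given 87.6, 19.1 hours ago.
Total = 217·(1/2)^(87.6/34.2) + 217·(1/2)^(19.1/34.2)
      = 36.762 + 147.35 ≈ 184.11 mg.

184 mg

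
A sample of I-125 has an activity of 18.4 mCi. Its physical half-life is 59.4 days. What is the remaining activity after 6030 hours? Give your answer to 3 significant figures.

Convert the elapsed time: 6030 hours = 251.25 days.
Number of half-lives: n = 251.25/59.4 ≈ 4.2298.
Remaining = 18.4 × (1/2)^4.2298 = 18.4 × 0.053297 ≈ 0.98067 mCi.

0.981 mCi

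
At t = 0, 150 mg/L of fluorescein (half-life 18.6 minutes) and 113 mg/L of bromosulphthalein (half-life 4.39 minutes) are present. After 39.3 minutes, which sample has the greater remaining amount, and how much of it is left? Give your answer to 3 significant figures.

fluorescein, 34.7 mg/L

fluorescein: 150 × (1/2)^2.1129 ≈ 34.677 mg/L.
bromosulphthalein: 113 × (1/2)^8.9522 ≈ 0.22814 mg/L.
Fluorescein has more remaining, at ≈ 34.677 mg/L.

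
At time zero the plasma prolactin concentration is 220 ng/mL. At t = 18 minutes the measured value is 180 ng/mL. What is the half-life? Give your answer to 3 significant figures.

A/A₀ = 180/220 ≈ 0.81818.
n = log₂(1.2222) ≈ 0.28951 half-lives elapsed in 18 minutes.
t½ = 18/0.28951 ≈ 62.175 minutes.

62.2 minutes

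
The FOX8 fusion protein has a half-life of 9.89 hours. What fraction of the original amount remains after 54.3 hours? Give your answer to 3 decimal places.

n = 54.3/9.89 ≈ 5.4904 half-lives.
Fraction remaining = (1/2)^5.4904 ≈ 0.022245.

0.022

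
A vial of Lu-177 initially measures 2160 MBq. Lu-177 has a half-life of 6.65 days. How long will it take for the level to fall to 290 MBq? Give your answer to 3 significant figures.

19.3 days

Fraction remaining = 290/2160 ≈ 0.13426.
n = log₂(2160/290) = ln(7.4483)/ln 2 ≈ 2.8969 half-lives.
t = n × t½ = 2.8969 × 6.65 ≈ 19.264 days.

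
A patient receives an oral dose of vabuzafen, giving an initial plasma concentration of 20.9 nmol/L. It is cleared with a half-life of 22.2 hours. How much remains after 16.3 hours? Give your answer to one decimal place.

12.6 nmol/L

Number of half-lives: n = 16.3/22.2 ≈ 0.73423.
Remaining = 20.9 × (1/2)^0.73423 = 20.9 × 0.60114 ≈ 12.564 nmol/L.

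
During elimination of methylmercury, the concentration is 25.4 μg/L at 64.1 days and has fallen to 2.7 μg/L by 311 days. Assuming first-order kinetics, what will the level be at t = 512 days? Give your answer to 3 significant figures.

0.435 μg/L

Over Δt = 311 − 64.1 = 246.9 days, the level fell by a factor of 25.4/2.7 ≈ 9.4074.
n = log₂(9.4074) ≈ 3.2338 half-lives, so t½ = 246.9/3.2338 ≈ 76.35 days.
From t = 311 to t = 512: 2.7 × (1/2)^((512−311)/76.35) ≈ 0.43538 μg/L.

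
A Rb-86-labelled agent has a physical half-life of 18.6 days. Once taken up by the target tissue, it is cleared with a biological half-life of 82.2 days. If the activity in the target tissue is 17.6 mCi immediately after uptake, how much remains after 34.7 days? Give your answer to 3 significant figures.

3.60 mCi

1/t_eff = 1/t_phys + 1/t_biol = 1/18.6 + 1/82.2 = 0.065929 per day.
t_eff = 18.6 × 82.2 / (18.6 + 82.2) ≈ 15.168 days.
Remaining = 17.6 × (1/2)^(34.7/15.168) = 17.6 × (1/2)^2.2877 ≈ 3.6044 mCi.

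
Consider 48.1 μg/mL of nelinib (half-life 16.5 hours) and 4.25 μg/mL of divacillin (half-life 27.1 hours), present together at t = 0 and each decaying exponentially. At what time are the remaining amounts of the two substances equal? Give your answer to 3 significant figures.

148 hours

Set 48.1·(1/2)^(t/16.5) = 4.25·(1/2)^(t/27.1).
Taking log₂: log₂(48.1/4.25) = t·(1/16.5 − 1/27.1).
log₂(11.318) = 3.5005; 1/16.5 − 1/27.1 = 0.023706.
t = 3.5005 / 0.023706 ≈ 147.67 hours.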